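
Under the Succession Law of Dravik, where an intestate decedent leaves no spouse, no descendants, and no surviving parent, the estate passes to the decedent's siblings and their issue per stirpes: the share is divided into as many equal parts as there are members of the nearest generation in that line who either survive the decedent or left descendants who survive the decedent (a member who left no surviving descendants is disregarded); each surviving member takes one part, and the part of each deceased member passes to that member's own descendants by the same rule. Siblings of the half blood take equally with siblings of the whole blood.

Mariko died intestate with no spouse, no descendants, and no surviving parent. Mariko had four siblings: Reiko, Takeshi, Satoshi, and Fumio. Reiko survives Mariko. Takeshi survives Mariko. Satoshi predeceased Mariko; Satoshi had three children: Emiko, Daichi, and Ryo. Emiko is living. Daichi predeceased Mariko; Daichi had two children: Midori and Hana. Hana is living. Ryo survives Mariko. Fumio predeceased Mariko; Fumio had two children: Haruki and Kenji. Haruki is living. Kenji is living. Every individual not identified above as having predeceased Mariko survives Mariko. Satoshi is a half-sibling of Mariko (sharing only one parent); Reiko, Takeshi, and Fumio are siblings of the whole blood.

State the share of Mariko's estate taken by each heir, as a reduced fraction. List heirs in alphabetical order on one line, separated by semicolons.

No spouse, descendants, or parent survives, so the estate passes to Mariko's siblings per stirpes.
Half-blood and whole-blood siblings take equally under the stated rule.
The estate is divided into 4 equal shares of 1/4 among Reiko, Takeshi, Satoshi, Fumio.
Reiko is living and takes 1/4.
Takeshi is living and takes 1/4.
Satoshi predeceased; the 1/4 allotted to Satoshi's branch passes to Satoshi's issue by representation.
The 1/4 is divided into 3 equal shares of 1/12 among Emiko, Daichi, Ryo.
Emiko is living and takes 1/12.
Daichi predeceased; the 1/12 allotted to Daichi's branch passes to Daichi's issue by representation.
The 1/12 is divided into 2 equal shares of 1/24 among Midori, Hana.
Midori is living and takes 1/24.
Hana is living and takes 1/24.
Ryo is living and takes 1/12.
Fumio predeceased; the 1/4 allotted to Fumio's branch passes to Fumio's issue by representation.
The 1/4 is divided into 2 equal shares of 1/8 among Haruki, Kenji.
Haruki is living and takes 1/8.
Kenji is living and takes 1/8.

Emiko 1/12; Hana 1/24; Haruki 1/8; Kenji 1/8; Midori 1/24; Reiko 1/4; Ryo 1/12; Takeshi 1/4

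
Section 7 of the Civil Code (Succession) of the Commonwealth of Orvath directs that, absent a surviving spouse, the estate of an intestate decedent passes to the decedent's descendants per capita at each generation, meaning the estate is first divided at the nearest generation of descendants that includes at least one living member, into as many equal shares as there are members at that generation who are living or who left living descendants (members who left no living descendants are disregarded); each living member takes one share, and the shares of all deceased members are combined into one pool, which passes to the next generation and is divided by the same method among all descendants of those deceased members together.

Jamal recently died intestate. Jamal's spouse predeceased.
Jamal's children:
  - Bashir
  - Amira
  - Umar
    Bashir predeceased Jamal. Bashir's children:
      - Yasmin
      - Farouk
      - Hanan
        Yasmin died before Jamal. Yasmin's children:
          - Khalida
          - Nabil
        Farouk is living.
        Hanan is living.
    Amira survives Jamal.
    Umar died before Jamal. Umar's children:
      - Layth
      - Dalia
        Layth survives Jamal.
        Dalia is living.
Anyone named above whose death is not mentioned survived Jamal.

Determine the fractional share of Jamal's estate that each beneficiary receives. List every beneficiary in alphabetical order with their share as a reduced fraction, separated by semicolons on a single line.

There is no surviving spouse, so the entire estate passes to Jamal's descendants per capita at each generation.
At generation 1 (Bashir, Amira, Umar) there are 3 shares of (1)/3 = 1/3 each.
Living: Amira — each takes 1/3.
Deceased: Bashir and Umar. Their combined 2/3 is pooled and carried to generation 2.
At generation 2 (Yasmin, Farouk, Hanan, Layth, Dalia) there are 5 shares of (2/3)/5 = 2/15 each.
Living: Farouk, Hanan, Layth, and Dalia — each takes 2/15.
Deceased: Yasmin. That 2/15 share is carried to generation 3.
At generation 3 (Khalida, Nabil) there are 2 shares of (2/15)/2 = 1/15 each.
Living: Khalida and Nabil — each takes 1/15.

Amira 1/3; Dalia 2/15; Farouk 2/15; Hanan 2/15; Khalida 1/15; Layth 2/15; Nabil 1/15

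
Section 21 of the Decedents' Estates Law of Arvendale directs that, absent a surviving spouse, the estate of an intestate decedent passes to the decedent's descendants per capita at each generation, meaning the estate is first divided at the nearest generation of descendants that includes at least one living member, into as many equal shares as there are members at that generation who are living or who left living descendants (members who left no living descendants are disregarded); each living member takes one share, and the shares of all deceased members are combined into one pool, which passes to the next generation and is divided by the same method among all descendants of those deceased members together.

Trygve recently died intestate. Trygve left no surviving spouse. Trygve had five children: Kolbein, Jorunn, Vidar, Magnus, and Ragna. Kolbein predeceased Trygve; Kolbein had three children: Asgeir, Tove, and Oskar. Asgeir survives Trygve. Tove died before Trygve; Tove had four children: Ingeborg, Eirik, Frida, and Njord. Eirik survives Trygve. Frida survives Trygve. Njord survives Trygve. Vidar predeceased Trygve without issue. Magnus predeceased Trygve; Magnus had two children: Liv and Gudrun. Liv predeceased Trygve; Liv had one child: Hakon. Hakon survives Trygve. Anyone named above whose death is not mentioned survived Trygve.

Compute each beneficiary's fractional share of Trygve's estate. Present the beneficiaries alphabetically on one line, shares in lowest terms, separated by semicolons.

There is no surviving spouse, so the entire estate passes to Trygve's descendants per capita at each generation.
At generation 1 (Kolbein, Jorunn, Magnus, Ragna) there are 4 shares of (1)/4 = 1/4 each.
Living: Jorunn and Ragna — each takes 1/4.
Deceased: Kolbein and Magnus. Their combined 1/2 is pooled and carried to generation 2.
At generation 2 (Asgeir, Tove, Oskar, Liv, Gudrun) there are 5 shares of (1/2)/5 = 1/10 each.
Living: Asgeir, Oskar, and Gudrun — each takes 1/10.
Deceased: Tove and Liv. Their combined 1/5 is pooled and carried to generation 3.
At generation 3 (Ingeborg, Eirik, Frida, Njord, Hakon) there are 5 shares of (1/5)/5 = 1/25 each.
Living: Ingeborg, Eirik, Frida, Njord, and Hakon — each takes 1/25.

Asgeir 1/10; Eirik 1/25; Frida 1/25; Gudrun 1/10; Hakon 1/25; Ingeborg 1/25; Jorunn 1/4; Njord 1/25; Oskar 1/10; Ragna 1/4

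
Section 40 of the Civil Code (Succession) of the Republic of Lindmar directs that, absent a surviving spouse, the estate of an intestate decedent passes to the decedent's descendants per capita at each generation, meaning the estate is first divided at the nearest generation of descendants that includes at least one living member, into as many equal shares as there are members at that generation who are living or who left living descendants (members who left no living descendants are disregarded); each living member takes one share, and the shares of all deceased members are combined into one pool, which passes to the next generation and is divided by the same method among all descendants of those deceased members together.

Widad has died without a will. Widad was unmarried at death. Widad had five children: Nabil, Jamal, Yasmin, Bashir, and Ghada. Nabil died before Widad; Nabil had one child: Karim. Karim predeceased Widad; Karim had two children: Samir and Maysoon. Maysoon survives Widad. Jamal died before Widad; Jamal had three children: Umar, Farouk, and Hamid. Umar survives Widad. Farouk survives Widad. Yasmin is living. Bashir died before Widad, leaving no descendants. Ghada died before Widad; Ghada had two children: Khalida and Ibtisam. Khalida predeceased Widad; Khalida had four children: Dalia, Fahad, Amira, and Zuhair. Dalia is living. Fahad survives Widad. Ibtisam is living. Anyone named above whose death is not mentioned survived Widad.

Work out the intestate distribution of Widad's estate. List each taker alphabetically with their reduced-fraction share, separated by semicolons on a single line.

There is no surviving spouse, so the entire estate passes to Widad's descendants per capita at each generation.
At generation 1 (Nabil, Jamal, Yasmin, Ghada) there are 4 shares of (1)/4 = 1/4 each.
Living: Yasmin — each takes 1/4.
Deceased: Nabil, Jamal, and Ghada. Their combined 3/4 is pooled and carried to generation 2.
At generation 2 (Karim, Umar, Farouk, Hamid, Khalida, Ibtisam) there are 6 shares of (3/4)/6 = 1/8 each.
Living: Umar, Farouk, Hamid, and Ibtisam — each takes 1/8.
Deceased: Karim and Khalida. Their combined 1/4 is pooled and carried to generation 3.
At generation 3 (Samir, Maysoon, Dalia, Fahad, Amira, Zuhair) there are 6 shares of (1/4)/6 = 1/24 each.
Living: Samir, Maysoon, Dalia, Fahad, Amira, and Zuhair — each takes 1/24.

Amira 1/24; Dalia 1/24; Fahad 1/24; Farouk 1/8; Hamid 1/8; Ibtisam 1/8; Maysoon 1/24; Samir 1/24; Umar 1/8; Yasmin 1/4; Zuhair 1/24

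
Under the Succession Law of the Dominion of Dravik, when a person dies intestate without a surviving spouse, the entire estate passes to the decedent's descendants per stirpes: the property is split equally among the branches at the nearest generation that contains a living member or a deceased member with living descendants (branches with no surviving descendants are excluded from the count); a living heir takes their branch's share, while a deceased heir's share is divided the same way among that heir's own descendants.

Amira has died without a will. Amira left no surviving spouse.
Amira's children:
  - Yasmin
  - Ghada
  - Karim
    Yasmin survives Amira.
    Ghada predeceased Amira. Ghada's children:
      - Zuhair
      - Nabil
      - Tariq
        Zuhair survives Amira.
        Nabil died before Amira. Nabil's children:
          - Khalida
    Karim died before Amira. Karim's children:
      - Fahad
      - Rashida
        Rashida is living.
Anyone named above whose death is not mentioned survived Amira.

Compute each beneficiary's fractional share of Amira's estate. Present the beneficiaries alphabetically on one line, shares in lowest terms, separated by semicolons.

There is no surviving spouse, so the entire estate passes to Amira's descendants per stirpes.
The estate is divided into 3 equal shares of 1/3 among Yasmin, Ghada, Karim.
Yasmin is living and takes 1/3.
Ghada predeceased; the 1/3 allotted to Ghada's branch passes to Ghada's issue by representation.
The 1/3 is divided into 3 equal shares of 1/9 among Zuhair, Nabil, Tariq.
Zuhair is living and takes 1/9.
Nabil predeceased; the 1/9 allotted to Nabil's branch passes to Nabil's issue by representation.
Khalida is the sole taker at this level and receives the full 1/9.
Tariq is living and takes 1/9.
Karim predeceased; the 1/3 allotted to Karim's branch passes to Karim's issue by representation.
The 1/3 is divided into 2 equal shares of 1/6 among Fahad, Rashida.
Fahad is living and takes 1/6.
Rashida is living and takes 1/6.

Fahad 1/6; Khalida 1/9; Rashida 1/6; Tariq 1/9; Yasmin 1/3; Zuhair 1/9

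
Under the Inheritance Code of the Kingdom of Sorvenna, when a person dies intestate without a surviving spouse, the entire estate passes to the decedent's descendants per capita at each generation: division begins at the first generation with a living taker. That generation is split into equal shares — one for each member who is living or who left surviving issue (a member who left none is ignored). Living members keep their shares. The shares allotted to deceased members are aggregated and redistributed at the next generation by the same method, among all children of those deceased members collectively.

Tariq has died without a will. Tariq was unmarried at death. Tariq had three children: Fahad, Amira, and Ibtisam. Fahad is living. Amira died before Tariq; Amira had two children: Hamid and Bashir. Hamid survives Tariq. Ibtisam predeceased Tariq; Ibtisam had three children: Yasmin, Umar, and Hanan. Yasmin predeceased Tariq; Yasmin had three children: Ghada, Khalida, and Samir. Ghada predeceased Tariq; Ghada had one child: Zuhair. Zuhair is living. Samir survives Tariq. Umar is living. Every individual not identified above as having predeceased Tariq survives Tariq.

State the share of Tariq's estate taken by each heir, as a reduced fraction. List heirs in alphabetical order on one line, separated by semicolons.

There is no surviving spouse, so the entire estate passes to Tariq's descendants per capita at each generation.
At generation 1 (Fahad, Amira, Ibtisam) there are 3 shares of (1)/3 = 1/3 each.
Living: Fahad — each takes 1/3.
Deceased: Amira and Ibtisam. Their combined 2/3 is pooled and carried to generation 2.
At generation 2 (Hamid, Bashir, Yasmin, Umar, Hanan) there are 5 shares of (2/3)/5 = 2/15 each.
Living: Hamid, Bashir, Umar, and Hanan — each takes 2/15.
Deceased: Yasmin. That 2/15 share is carried to generation 3.
At generation 3 (Ghada, Khalida, Samir) there are 3 shares of (2/15)/3 = 2/45 each.
Living: Khalida and Samir — each takes 2/45.
Deceased: Ghada. That 2/45 share is carried to generation 4.
At generation 4 (Zuhair) there are 1 shares of (2/45)/1 = 2/45 each.
Living: Zuhair — each takes 2/45.

Bashir 2/15; Fahad 1/3; Hamid 2/15; Hanan 2/15; Khalida 2/45; Samir 2/45; Umar 2/15; Zuhair 2/45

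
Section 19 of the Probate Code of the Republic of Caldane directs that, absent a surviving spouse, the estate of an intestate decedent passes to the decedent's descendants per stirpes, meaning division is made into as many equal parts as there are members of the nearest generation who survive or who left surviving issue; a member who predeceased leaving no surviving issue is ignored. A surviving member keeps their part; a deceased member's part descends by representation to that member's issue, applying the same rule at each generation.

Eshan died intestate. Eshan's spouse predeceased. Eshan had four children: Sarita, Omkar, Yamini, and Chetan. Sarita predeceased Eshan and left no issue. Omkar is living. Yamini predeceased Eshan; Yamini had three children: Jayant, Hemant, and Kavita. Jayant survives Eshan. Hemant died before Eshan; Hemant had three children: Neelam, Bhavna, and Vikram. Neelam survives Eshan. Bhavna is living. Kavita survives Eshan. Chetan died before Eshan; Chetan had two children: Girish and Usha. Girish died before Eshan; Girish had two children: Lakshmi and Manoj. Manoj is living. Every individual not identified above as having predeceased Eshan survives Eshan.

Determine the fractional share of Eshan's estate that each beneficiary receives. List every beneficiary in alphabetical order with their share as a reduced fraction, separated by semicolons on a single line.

There is no surviving spouse, so the entire estate passes to Eshan's descendants per stirpes.
Sarita left no surviving issue, so that branch lapses and is disregarded.
The estate is divided into 3 equal shares of 1/3 among Omkar, Yamini, Chetan.
Omkar is living and takes 1/3.
Yamini predeceased; the 1/3 allotted to Yamini's branch passes to Yamini's issue by representation.
The 1/3 is divided into 3 equal shares of 1/9 among Jayant, Hemant, Kavita.
Jayant is living and takes 1/9.
Hemant predeceased; the 1/9 allotted to Hemant's branch passes to Hemant's issue by representation.
The 1/9 is divided into 3 equal shares of 1/27 among Neelam, Bhavna, Vikram.
Neelam is living and takes 1/27.
Bhavna is living and takes 1/27.
Vikram is living and takes 1/27.
Kavita is living and takes 1/9.
Chetan predeceased; the 1/3 allotted to Chetan's branch passes to Chetan's issue by representation.
The 1/3 is divided into 2 equal shares of 1/6 among Girish, Usha.
Girish predeceased; the 1/6 allotted to Girish's branch passes to Girish's issue by representation.
The 1/6 is divided into 2 equal shares of 1/12 among Lakshmi, Manoj.
Lakshmi is living and takes 1/12.
Manoj is living and takes 1/12.
Usha is living and takes 1/6.

Bhavna 1/27; Jayant 1/9; Kavita 1/9; Lakshmi 1/12; Manoj 1/12; Neelam 1/27; Omkar 1/3; Usha 1/6; Vikram 1/27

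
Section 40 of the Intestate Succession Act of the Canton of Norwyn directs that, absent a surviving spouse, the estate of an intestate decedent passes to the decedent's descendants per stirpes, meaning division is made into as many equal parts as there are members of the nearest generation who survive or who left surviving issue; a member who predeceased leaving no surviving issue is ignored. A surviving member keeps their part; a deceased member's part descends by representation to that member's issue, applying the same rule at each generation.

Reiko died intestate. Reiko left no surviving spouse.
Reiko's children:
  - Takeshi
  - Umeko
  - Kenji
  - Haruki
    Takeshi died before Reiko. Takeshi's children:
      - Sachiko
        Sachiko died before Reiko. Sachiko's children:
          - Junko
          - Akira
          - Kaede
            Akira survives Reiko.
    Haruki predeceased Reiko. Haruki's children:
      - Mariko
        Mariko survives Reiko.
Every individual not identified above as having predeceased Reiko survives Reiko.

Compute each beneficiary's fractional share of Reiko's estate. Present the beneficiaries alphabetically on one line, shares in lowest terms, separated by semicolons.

There is no surviving spouse, so the entire estate passes to Reiko's descendants per stirpes.
The estate is divided into 4 equal shares of 1/4 among Takeshi, Umeko, Kenji, Haruki.
Takeshi predeceased; the 1/4 allotted to Takeshi's branch passes to Takeshi's issue by representation.
Sachiko's line is the sole branch at this level, so the full 1/4 passes to Sachiko's issue by representation.
The 1/4 is divided into 3 equal shares of 1/12 among Junko, Akira, Kaede.
Junko is living and takes 1/12.
Akira is living and takes 1/12.
Kaede is living and takes 1/12.
Umeko is living and takes 1/4.
Kenji is living and takes 1/4.
Haruki predeceased; the 1/4 allotted to Haruki's branch passes to Haruki's issue by representation.
Mariko is the sole taker at this level and receives the full 1/4.

Akira 1/12; Junko 1/12; Kaede 1/12; Kenji 1/4; Mariko 1/4; Umeko 1/4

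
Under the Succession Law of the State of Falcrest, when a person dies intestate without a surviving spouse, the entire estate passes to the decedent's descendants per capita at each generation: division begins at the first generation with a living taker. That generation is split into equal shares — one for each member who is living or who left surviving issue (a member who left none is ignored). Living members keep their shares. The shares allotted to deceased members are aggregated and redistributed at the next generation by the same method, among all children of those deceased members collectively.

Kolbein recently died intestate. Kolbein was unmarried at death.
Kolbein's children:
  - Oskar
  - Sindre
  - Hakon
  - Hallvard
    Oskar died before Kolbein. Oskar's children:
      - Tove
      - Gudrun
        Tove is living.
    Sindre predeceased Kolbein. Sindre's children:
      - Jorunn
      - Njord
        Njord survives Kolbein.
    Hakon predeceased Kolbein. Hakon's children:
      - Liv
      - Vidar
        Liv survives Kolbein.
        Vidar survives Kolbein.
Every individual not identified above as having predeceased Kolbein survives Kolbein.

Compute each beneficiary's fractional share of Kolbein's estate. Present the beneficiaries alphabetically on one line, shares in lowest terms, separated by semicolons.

There is no surviving spouse, so the entire estate passes to Kolbein's descendants per capita at each generation.
At generation 1 (Oskar, Sindre, Hakon, Hallvard) there are 4 shares of (1)/4 = 1/4 each.
Living: Hallvard — each takes 1/4.
Deceased: Oskar, Sindre, and Hakon. Their combined 3/4 is pooled and carried to generation 2.
At generation 2 (Tove, Gudrun, Jorunn, Njord, Liv, Vidar) there are 6 shares of (3/4)/6 = 1/8 each.
Living: Tove, Gudrun, Jorunn, Njord, Liv, and Vidar — each takes 1/8.

Gudrun 1/8; Hallvard 1/4; Jorunn 1/8; Liv 1/8; Njord 1/8; Tove 1/8; Vidar 1/8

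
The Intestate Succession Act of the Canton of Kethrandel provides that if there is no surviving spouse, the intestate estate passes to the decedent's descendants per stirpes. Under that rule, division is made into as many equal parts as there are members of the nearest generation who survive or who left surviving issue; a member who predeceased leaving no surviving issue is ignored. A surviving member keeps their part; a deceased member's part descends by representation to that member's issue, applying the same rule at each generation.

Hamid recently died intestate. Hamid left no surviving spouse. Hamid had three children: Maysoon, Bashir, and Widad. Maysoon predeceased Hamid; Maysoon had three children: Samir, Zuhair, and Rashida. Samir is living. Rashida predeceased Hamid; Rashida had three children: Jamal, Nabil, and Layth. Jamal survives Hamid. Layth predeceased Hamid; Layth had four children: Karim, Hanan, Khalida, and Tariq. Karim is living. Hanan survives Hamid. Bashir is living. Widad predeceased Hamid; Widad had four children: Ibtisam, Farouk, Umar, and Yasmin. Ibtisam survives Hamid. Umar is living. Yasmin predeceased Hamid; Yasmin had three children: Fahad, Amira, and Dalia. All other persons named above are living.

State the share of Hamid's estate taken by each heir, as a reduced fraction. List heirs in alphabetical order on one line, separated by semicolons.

Amira 1/36; Bashir 1/3; Dalia 1/36; Fahad 1/36; Farouk 1/12; Hanan 1/108; Ibtisam 1/12; Jamal 1/27; Karim 1/108; Khalida 1/108; Nabil 1/27; Samir 1/9; Tariq 1/108; Umar 1/12; Zuhair 1/9

There is no surviving spouse, so the entire estate passes to Hamid's descendants per stirpes.
The estate is divided into 3 equal shares of 1/3 among Maysoon, Bashir, Widad.
Maysoon predeceased; the 1/3 allotted to Maysoon's branch passes to Maysoon's issue by representation.
The 1/3 is divided into 3 equal shares of 1/9 among Samir, Zuhair, Rashida.
Samir is living and takes 1/9.
Zuhair is living and takes 1/9.
Rashida predeceased; the 1/9 allotted to Rashida's branch passes to Rashida's issue by representation.
The 1/9 is divided into 3 equal shares of 1/27 among Jamal, Nabil, Layth.
Jamal is living and takes 1/27.
Nabil is living and takes 1/27.
Layth predeceased; the 1/27 allotted to Layth's branch passes to Layth's issue by representation.
The 1/27 is divided into 4 equal shares of 1/108 among Karim, Hanan, Khalida, Tariq.
Karim is living and takes 1/108.
Hanan is living and takes 1/108.
Khalida is living and takes 1/108.
Tariq is living and takes 1/108.
Bashir is living and takes 1/3.
Widad predeceased; the 1/3 allotted to Widad's branch passes to Widad's issue by representation.
The 1/3 is divided into 4 equal shares of 1/12 among Ibtisam, Farouk, Umar, Yasmin.
Ibtisam is living and takes 1/12.
Farouk is living and takes 1/12.
Umar is living and takes 1/12.
Yasmin predeceased; the 1/12 allotted to Yasmin's branch passes to Yasmin's issue by representation.
The 1/12 is divided into 3 equal shares of 1/36 among Fahad, Amira, Dalia.
Fahad is living and takes 1/36.
Amira is living and takes 1/36.
Dalia is living and takes 1/36.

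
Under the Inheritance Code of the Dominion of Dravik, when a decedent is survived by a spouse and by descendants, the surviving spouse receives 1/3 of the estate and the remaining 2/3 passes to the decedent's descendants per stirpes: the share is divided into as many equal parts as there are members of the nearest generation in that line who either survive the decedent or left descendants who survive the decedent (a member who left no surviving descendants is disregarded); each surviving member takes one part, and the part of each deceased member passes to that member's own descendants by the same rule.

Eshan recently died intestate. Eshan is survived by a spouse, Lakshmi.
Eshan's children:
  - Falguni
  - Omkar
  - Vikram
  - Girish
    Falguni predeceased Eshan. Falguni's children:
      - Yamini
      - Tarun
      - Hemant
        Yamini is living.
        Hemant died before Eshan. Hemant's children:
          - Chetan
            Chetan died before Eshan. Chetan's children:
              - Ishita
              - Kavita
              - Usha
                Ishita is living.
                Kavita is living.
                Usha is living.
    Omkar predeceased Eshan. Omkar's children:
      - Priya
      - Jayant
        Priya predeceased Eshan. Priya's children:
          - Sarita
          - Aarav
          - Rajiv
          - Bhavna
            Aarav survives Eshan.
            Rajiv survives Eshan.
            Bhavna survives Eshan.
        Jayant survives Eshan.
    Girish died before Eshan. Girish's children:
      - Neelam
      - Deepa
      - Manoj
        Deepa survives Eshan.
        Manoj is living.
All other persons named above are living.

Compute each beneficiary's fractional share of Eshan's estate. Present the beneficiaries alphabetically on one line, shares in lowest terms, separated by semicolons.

Lakshmi, as surviving spouse, takes 1/3.
The remaining 2/3 passes to Eshan's descendants per stirpes.
The 2/3 is divided into 4 equal shares of 1/6 among Falguni, Omkar, Vikram, Girish.
Falguni predeceased; the 1/6 allotted to Falguni's branch passes to Falguni's issue by representation.
The 1/6 is divided into 3 equal shares of 1/18 among Yamini, Tarun, Hemant.
Yamini is living and takes 1/18.
Tarun is living and takes 1/18.
Hemant predeceased; the 1/18 allotted to Hemant's branch passes to Hemant's issue by representation.
Chetan's line is the sole branch at this level, so the full 1/18 passes to Chetan's issue by representation.
The 1/18 is divided into 3 equal shares of 1/54 among Ishita, Kavita, Usha.
Ishita is living and takes 1/54.
Kavita is living and takes 1/54.
Usha is living and takes 1/54.
Omkar predeceased; the 1/6 allotted to Omkar's branch passes to Omkar's issue by representation.
The 1/6 is divided into 2 equal shares of 1/12 among Priya, Jayant.
Priya predeceased; the 1/12 allotted to Priya's branch passes to Priya's issue by representation.
The 1/12 is divided into 4 equal shares of 1/48 among Sarita, Aarav, Rajiv, Bhavna.
Sarita is living and takes 1/48.
Aarav is living and takes 1/48.
Rajiv is living and takes 1/48.
Bhavna is living and takes 1/48.
Jayant is living and takes 1/12.
Vikram is living and takes 1/6.
Girish predeceased; the 1/6 allotted to Girish's branch passes to Girish's issue by representation.
The 1/6 is divided into 3 equal shares of 1/18 among Neelam, Deepa, Manoj.
Neelam is living and takes 1/18.
Deepa is living and takes 1/18.
Manoj is living and takes 1/18.

Aarav 1/48; Bhavna 1/48; Deepa 1/18; Ishita 1/54; Jayant 1/12; Kavita 1/54; Lakshmi 1/3; Manoj 1/18; Neelam 1/18; Rajiv 1/48; Sarita 1/48; Tarun 1/18; Usha 1/54; Vikram 1/6; Yamini 1/18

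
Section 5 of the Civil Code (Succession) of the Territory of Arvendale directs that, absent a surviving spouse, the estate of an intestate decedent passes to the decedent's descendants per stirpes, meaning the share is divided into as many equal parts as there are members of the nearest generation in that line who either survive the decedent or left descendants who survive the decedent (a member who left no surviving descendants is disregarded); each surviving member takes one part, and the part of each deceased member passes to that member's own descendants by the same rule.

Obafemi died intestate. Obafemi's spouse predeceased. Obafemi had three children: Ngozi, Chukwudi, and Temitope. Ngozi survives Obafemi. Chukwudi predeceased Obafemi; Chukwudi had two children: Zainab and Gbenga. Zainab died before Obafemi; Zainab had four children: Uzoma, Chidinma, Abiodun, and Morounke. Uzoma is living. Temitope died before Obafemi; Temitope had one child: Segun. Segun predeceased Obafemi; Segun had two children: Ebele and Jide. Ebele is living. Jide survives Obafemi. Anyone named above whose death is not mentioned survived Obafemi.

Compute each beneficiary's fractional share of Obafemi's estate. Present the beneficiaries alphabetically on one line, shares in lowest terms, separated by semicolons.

There is no surviving spouse, so the entire estate passes to Obafemi's descendants per stirpes.
The estate is divided into 3 equal shares of 1/3 among Ngozi, Chukwudi, Temitope.
Ngozi is living and takes 1/3.
Chukwudi predeceased; the 1/3 allotted to Chukwudi's branch passes to Chukwudi's issue by representation.
The 1/3 is divided into 2 equal shares of 1/6 among Zainab, Gbenga.
Zainab predeceased; the 1/6 allotted to Zainab's branch passes to Zainab's issue by representation.
The 1/6 is divided into 4 equal shares of 1/24 among Uzoma, Chidinma, Abiodun, Morounke.
Uzoma is living and takes 1/24.
Chidinma is living and takes 1/24.
Abiodun is living and takes 1/24.
Morounke is living and takes 1/24.
Gbenga is living and takes 1/6.
Temitope predeceased; the 1/3 allotted to Temitope's branch passes to Temitope's issue by representation.
Segun's line is the sole branch at this level, so the full 1/3 passes to Segun's issue by representation.
The 1/3 is divided into 2 equal shares of 1/6 among Ebele, Jide.
Ebele is living and takes 1/6.
Jide is living and takes 1/6.

Abiodun 1/24; Chidinma 1/24; Ebele 1/6; Gbenga 1/6; Jide 1/6; Morounke 1/24; Ngozi 1/3; Uzoma 1/24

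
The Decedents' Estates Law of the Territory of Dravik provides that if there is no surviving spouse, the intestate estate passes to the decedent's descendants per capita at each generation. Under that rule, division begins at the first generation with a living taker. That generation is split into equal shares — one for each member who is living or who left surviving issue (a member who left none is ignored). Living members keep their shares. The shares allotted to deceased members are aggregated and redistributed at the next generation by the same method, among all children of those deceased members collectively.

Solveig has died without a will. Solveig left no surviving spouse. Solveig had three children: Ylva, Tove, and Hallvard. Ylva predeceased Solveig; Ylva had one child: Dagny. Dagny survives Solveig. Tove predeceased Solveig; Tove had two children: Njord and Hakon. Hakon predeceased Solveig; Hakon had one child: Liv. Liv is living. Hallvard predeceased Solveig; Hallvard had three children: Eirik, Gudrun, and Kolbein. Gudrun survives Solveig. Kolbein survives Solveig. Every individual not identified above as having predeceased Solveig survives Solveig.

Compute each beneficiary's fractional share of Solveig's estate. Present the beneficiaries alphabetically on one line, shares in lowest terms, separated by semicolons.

Dagny 1/6; Eirik 1/6; Gudrun 1/6; Kolbein 1/6; Liv 1/6; Njord 1/6

There is no surviving spouse, so the entire estate passes to Solveig's descendants per capita at each generation.
No one at generation 1 (Ylva, Tove, Hallvard) is living; moving to the next generation.
At generation 2 (Dagny, Njord, Hakon, Eirik, Gudrun, Kolbein) there are 6 shares of (1)/6 = 1/6 each.
Living: Dagny, Njord, Eirik, Gudrun, and Kolbein — each takes 1/6.
Deceased: Hakon. That 1/6 share is carried to generation 3.
At generation 3 (Liv) there are 1 shares of (1/6)/1 = 1/6 each.
Living: Liv — each takes 1/6.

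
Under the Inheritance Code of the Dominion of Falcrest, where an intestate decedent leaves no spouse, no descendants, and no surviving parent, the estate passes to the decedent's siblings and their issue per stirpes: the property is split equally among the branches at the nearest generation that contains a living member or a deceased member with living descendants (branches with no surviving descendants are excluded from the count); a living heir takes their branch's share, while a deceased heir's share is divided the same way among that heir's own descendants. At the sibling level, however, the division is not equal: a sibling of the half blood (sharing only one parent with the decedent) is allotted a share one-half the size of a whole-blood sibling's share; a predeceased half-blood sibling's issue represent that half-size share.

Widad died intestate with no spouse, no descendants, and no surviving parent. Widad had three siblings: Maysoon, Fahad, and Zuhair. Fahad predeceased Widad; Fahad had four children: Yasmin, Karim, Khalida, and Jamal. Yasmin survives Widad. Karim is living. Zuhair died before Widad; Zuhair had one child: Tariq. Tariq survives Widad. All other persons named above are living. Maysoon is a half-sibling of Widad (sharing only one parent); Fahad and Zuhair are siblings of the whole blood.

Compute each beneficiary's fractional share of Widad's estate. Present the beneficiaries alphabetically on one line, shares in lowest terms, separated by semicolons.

No spouse, descendants, or parent survives, so the estate passes to Widad's siblings per stirpes.
Half-blood siblings count for one-half the weight of whole-blood siblings at the initial division.
Dividing 1 in proportion to weights (total weight 5/2): Maysoon (weight 1/2) → 1/5; Fahad (weight 1) → 2/5; Zuhair (weight 1) → 2/5.
Maysoon is living and takes 1/5.
Fahad predeceased; the 2/5 allotted to Fahad's branch passes to Fahad's issue by representation.
The 2/5 is divided into 4 equal shares of 1/10 among Yasmin, Karim, Khalida, Jamal.
Yasmin is living and takes 1/10.
Karim is living and takes 1/10.
Khalida is living and takes 1/10.
Jamal is living and takes 1/10.
Zuhair predeceased; the 2/5 allotted to Zuhair's branch passes to Zuhair's issue by representation.
Tariq is the sole taker at this level and receives the full 2/5.

Jamal 1/10; Karim 1/10; Khalida 1/10; Maysoon 1/5; Tariq 2/5; Yasmin 1/10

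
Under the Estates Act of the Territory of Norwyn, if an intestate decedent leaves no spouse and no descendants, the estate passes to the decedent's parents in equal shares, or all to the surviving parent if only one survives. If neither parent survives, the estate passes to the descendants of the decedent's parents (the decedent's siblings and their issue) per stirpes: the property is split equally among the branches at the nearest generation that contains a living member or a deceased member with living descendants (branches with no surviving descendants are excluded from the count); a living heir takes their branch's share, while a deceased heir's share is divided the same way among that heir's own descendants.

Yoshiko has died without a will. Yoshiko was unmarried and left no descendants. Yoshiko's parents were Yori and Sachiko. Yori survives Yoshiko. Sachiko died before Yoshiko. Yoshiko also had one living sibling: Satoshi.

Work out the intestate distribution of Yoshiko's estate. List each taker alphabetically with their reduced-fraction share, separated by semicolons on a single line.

Yori 1

Only one parent, Yori, survives, so Yori takes the entire estate. The siblings take nothing because a surviving parent has priority.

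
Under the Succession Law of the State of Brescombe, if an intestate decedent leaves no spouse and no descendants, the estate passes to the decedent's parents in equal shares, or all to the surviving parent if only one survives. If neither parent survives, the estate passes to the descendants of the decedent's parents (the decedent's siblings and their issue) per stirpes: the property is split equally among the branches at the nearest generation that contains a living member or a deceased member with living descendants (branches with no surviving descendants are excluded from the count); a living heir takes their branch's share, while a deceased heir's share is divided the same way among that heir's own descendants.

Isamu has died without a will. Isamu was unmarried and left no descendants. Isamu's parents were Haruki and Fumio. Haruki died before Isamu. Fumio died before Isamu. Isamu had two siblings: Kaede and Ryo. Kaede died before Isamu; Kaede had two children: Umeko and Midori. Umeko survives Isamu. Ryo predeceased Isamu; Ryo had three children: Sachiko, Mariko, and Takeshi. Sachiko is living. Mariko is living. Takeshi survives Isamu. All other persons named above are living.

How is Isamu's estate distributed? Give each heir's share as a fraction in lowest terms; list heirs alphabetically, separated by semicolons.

Neither parent survives and there are no descendants, so the estate passes to Isamu's siblings and their issue per stirpes.
The estate is divided into 2 equal shares of 1/2 among Kaede, Ryo.
Kaede predeceased; the 1/2 allotted to Kaede's branch passes to Kaede's issue by representation.
The 1/2 is divided into 2 equal shares of 1/4 among Umeko, Midori.
Umeko is living and takes 1/4.
Midori is living and takes 1/4.
Ryo predeceased; the 1/2 allotted to Ryo's branch passes to Ryo's issue by representation.
The 1/2 is divided into 3 equal shares of 1/6 among Sachiko, Mariko, Takeshi.
Sachiko is living and takes 1/6.
Mariko is living and takes 1/6.
Takeshi is living and takes 1/6.

Mariko 1/6; Midori 1/4; Sachiko 1/6; Takeshi 1/6; Umeko 1/4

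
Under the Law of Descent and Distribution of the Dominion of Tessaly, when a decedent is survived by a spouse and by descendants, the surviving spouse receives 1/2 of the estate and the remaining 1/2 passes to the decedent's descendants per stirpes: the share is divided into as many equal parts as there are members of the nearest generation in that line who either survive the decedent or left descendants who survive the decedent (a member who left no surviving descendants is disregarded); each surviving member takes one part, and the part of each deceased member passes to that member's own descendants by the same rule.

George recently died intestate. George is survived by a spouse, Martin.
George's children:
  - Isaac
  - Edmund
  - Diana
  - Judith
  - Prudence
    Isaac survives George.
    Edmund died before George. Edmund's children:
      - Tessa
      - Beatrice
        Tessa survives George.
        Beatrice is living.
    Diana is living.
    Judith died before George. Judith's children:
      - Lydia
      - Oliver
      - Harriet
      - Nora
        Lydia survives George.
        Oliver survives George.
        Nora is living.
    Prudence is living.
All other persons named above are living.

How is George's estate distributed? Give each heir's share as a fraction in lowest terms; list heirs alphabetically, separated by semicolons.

Martin, as surviving spouse, takes 1/2.
The remaining 1/2 passes to George's descendants per stirpes.
The 1/2 is divided into 5 equal shares of 1/10 among Isaac, Edmund, Diana, Judith, Prudence.
Isaac is living and takes 1/10.
Edmund predeceased; the 1/10 allotted to Edmund's branch passes to Edmund's issue by representation.
The 1/10 is divided into 2 equal shares of 1/20 among Tessa, Beatrice.
Tessa is living and takes 1/20.
Beatrice is living and takes 1/20.
Diana is living and takes 1/10.
Judith predeceased; the 1/10 allotted to Judith's branch passes to Judith's issue by representation.
The 1/10 is divided into 4 equal shares of 1/40 among Lydia, Oliver, Harriet, Nora.
Lydia is living and takes 1/40.
Oliver is living and takes 1/40.
Harriet is living and takes 1/40.
Nora is living and takes 1/40.
Prudence is living and takes 1/10.

Beatrice 1/20; Diana 1/10; Harriet 1/40; Isaac 1/10; Lydia 1/40; Martin 1/2; Nora 1/40; Oliver 1/40; Prudence 1/10; Tessa 1/20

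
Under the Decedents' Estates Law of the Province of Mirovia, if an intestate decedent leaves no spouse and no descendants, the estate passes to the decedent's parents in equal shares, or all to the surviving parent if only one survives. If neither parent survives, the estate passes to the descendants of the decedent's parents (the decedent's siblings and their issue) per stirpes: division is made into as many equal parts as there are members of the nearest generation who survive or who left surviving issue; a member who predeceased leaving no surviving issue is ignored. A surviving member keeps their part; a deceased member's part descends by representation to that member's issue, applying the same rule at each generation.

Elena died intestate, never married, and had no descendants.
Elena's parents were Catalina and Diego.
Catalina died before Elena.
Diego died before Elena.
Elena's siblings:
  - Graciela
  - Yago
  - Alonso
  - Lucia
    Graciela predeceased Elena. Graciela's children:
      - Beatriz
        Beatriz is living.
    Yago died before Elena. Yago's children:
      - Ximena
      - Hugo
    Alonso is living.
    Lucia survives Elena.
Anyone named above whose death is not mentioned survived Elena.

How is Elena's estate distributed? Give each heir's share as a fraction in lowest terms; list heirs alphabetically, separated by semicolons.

Neither parent survives and there are no descendants, so the estate passes to Elena's siblings and their issue per stirpes.
The estate is divided into 4 equal shares of 1/4 among Graciela, Yago, Alonso, Lucia.
Graciela predeceased; the 1/4 allotted to Graciela's branch passes to Graciela's issue by representation.
Beatriz is the sole taker at this level and receives the full 1/4.
Yago predeceased; the 1/4 allotted to Yago's branch passes to Yago's issue by representation.
The 1/4 is divided into 2 equal shares of 1/8 among Ximena, Hugo.
Ximena is living and takes 1/8.
Hugo is living and takes 1/8.
Alonso is living and takes 1/4.
Lucia is living and takes 1/4.

Alonso 1/4; Beatriz 1/4; Hugo 1/8; Lucia 1/4; Ximena 1/8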